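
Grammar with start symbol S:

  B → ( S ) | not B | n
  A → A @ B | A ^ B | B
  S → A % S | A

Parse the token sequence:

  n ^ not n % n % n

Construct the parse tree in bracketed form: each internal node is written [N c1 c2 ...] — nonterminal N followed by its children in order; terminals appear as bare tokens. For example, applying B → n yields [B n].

S
A % S
A ^ B % S
B ^ B % S
n ^ B % S
n ^ not B % S
n ^ not n % S
n ^ not n % A % S
n ^ not n % B % S
n ^ not n % n % S
n ^ not n % n % A
n ^ not n % n % B
n ^ not n % n % n

[S [A [A [B n]] ^ [B not [B n]]] % [S [A [B n]] % [S [A [B n]]]]]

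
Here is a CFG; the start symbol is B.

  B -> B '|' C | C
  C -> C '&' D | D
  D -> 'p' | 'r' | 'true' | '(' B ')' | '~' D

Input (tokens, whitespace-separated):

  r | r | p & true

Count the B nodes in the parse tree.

3

[B [B [B [C [D r]]] | [C [D r]]] | [C [C [D p]] & [D true]]]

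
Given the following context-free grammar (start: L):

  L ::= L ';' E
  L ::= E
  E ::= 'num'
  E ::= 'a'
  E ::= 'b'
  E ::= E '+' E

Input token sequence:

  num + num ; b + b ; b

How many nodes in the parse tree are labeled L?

[L [L [L [E [E num] + [E num]]] ; [E [E b] + [E b]]] ; [E b]]

3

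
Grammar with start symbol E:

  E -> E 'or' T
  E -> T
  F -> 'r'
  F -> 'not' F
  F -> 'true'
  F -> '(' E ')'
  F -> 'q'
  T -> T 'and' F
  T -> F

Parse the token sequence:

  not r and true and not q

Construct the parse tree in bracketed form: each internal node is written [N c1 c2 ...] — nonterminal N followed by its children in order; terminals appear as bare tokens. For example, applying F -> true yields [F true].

E
T
T and F
T and F and F
F and F and F
not F and F and F
not r and F and F
not r and true and F
not r and true and not F
not r and true and not q

[E [T [T [T [F not [F r]]] and [F true]] and [F not [F q]]]]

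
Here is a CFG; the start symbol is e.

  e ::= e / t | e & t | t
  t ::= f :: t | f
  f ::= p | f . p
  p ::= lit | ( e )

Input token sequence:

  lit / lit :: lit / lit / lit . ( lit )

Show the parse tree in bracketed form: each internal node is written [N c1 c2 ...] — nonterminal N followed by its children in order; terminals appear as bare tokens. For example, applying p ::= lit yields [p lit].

[e [e [e [e [t [f [p lit]]]] / [t [f [p lit]] :: [t [f [p lit]]]]] / [t [f [p lit]]]] / [t [f [f [p lit]] . [p ( [e [t [f [p lit]]]] )]]]]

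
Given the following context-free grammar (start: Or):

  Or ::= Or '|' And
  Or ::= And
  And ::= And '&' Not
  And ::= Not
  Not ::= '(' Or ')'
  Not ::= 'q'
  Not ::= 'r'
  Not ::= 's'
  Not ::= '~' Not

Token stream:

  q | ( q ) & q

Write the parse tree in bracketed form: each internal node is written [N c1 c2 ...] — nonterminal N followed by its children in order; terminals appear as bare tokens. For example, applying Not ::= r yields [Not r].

[Or [Or [And [Not q]]] | [And [And [Not ( [Or [And [Not q]]] )]] & [Not q]]]

Or
Or | And
And | And
Not | And
q | And
q | And & Not
q | Not & Not
q | ( Or ) & Not
q | ( And ) & Not
q | ( Not ) & Not
q | ( q ) & Not
q | ( q ) & q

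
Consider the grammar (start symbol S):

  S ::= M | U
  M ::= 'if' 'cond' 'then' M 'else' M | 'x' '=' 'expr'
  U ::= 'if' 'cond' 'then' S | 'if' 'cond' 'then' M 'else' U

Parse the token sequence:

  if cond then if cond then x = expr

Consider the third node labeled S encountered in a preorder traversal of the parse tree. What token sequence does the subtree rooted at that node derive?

[S [U if cond then [S [U if cond then [S [M x = expr]]]]]]

x = expr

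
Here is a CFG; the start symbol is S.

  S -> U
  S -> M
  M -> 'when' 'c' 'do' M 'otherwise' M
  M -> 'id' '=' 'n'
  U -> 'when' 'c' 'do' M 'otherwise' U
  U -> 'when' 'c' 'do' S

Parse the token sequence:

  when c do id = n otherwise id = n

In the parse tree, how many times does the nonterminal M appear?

[S [M when c do [M id = n] otherwise [M id = n]]]

3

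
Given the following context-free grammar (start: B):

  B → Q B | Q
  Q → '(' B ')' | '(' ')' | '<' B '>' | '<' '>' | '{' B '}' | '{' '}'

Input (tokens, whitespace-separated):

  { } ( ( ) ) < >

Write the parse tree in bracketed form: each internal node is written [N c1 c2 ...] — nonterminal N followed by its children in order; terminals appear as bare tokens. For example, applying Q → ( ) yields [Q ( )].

B
Q B
{ } B
{ } Q B
{ } ( B ) B
{ } ( Q ) B
{ } ( ( ) ) B
{ } ( ( ) ) Q
{ } ( ( ) ) < >

[B [Q { }] [B [Q ( [B [Q ( )]] )] [B [Q < >]]]]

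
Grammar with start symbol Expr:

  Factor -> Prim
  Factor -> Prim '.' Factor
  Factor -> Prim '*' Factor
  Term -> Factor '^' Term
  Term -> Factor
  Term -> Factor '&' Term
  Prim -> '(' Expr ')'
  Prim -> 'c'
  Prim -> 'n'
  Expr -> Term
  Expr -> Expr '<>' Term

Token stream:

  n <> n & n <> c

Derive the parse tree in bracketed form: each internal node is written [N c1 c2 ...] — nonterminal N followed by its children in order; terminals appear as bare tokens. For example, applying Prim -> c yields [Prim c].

Expr
Expr <> Term
Expr <> Term <> Term
Term <> Term <> Term
Factor <> Term <> Term
Prim <> Term <> Term
n <> Term <> Term
n <> Factor & Term <> Term
n <> Prim & Term <> Term
n <> n & Term <> Term
n <> n & Factor <> Term
n <> n & Prim <> Term
n <> n & n <> Term
n <> n & n <> Factor
n <> n & n <> Prim
n <> n & n <> c

[Expr [Expr [Expr [Term [Factor [Prim n]]]] <> [Term [Factor [Prim n]] & [Term [Factor [Prim n]]]]] <> [Term [Factor [Prim c]]]]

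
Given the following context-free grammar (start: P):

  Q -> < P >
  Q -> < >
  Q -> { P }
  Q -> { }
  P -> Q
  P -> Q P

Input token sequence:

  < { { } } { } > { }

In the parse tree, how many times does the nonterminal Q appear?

[P [Q < [P [Q { [P [Q { }]] }] [P [Q { }]]] >] [P [Q { }]]]

5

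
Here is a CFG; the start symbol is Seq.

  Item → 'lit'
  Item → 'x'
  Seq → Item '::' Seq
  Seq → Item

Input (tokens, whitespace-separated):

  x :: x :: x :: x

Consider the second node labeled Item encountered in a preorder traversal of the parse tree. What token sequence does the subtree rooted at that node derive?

[Seq [Item x] :: [Seq [Item x] :: [Seq [Item x] :: [Seq [Item x]]]]]

x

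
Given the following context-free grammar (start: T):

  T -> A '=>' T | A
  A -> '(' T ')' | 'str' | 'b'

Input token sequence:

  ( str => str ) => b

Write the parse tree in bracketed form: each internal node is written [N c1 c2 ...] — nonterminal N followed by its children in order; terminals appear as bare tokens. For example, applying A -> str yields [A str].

T
A => T
( T ) => T
( A => T ) => T
( str => T ) => T
( str => A ) => T
( str => str ) => T
( str => str ) => A
( str => str ) => b

[T [A ( [T [A str] => [T [A str]]] )] => [T [A b]]]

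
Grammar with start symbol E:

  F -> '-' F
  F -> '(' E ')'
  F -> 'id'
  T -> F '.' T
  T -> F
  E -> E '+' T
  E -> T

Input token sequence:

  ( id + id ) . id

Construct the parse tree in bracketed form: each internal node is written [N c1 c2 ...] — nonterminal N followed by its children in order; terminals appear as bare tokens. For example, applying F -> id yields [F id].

E
T
F . T
( E ) . T
( E + T ) . T
( T + T ) . T
( F + T ) . T
( id + T ) . T
( id + F ) . T
( id + id ) . T
( id + id ) . F
( id + id ) . id

[E [T [F ( [E [E [T [F id]]] + [T [F id]]] )] . [T [F id]]]]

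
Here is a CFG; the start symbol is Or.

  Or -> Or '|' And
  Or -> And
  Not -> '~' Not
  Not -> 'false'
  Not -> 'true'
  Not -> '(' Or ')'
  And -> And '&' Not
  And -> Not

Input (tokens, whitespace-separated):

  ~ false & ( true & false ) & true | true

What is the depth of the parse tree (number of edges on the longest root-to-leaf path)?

[Or [Or [And [And [And [Not ~ [Not false]]] & [Not ( [Or [And [And [Not true]] & [Not false]]] )]] & [Not true]]] | [And [Not true]]]

9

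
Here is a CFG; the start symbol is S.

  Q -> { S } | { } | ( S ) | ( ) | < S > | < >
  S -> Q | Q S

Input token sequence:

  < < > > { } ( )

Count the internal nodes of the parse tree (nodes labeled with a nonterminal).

8

[S [Q < [S [Q < >]] >] [S [Q { }] [S [Q ( )]]]]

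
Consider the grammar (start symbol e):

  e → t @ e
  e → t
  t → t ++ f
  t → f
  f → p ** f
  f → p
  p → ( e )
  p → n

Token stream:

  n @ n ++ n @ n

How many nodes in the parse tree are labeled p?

4

[e [t [f [p n]]] @ [e [t [t [f [p n]]] ++ [f [p n]]] @ [e [t [f [p n]]]]]]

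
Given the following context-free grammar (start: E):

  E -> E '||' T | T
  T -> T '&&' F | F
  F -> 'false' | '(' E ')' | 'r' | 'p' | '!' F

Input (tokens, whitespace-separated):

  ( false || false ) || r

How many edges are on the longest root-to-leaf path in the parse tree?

[E [E [T [F ( [E [E [T [F false]]] || [T [F false]]] )]]] || [T [F r]]]

8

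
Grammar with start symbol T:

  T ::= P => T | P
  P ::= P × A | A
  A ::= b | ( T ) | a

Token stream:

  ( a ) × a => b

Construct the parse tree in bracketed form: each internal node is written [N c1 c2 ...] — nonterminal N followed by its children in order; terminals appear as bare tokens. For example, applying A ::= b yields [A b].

T
P => T
P × A => T
A × A => T
( T ) × A => T
( P ) × A => T
( A ) × A => T
( a ) × A => T
( a ) × a => T
( a ) × a => P
( a ) × a => A
( a ) × a => b

[T [P [P [A ( [T [P [A a]]] )]] × [A a]] => [T [P [A b]]]]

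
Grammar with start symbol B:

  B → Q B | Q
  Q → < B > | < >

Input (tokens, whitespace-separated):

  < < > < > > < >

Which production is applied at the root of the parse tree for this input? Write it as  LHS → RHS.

[B [Q < [B [Q < >] [B [Q < >]]] >] [B [Q < >]]]

B → Q B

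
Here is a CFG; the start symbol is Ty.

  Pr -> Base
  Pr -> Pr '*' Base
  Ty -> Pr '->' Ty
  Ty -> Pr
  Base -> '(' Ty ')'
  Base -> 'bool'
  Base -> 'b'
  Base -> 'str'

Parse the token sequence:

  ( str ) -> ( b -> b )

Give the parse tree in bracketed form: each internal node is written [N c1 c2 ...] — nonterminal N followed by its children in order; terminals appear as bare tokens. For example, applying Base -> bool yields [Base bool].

Ty
Pr -> Ty
Base -> Ty
( Ty ) -> Ty
( Pr ) -> Ty
( Base ) -> Ty
( str ) -> Ty
( str ) -> Pr
( str ) -> Base
( str ) -> ( Ty )
( str ) -> ( Pr -> Ty )
( str ) -> ( Base -> Ty )
( str ) -> ( b -> Ty )
( str ) -> ( b -> Pr )
( str ) -> ( b -> Base )
( str ) -> ( b -> b )

[Ty [Pr [Base ( [Ty [Pr [Base str]]] )]] -> [Ty [Pr [Base ( [Ty [Pr [Base b]] -> [Ty [Pr [Base b]]]] )]]]]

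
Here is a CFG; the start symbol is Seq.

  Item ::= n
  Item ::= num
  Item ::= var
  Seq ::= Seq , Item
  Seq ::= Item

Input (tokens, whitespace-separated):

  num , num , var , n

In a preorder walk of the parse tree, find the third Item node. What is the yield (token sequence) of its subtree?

var

[Seq [Seq [Seq [Seq [Item num]] , [Item num]] , [Item var]] , [Item n]]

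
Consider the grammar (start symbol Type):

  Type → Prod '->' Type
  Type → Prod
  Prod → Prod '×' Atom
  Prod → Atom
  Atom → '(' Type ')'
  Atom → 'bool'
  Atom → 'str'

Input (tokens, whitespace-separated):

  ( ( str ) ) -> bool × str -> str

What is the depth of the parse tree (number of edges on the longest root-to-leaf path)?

9

[Type [Prod [Atom ( [Type [Prod [Atom ( [Type [Prod [Atom str]]] )]]] )]] -> [Type [Prod [Prod [Atom bool]] × [Atom str]] -> [Type [Prod [Atom str]]]]]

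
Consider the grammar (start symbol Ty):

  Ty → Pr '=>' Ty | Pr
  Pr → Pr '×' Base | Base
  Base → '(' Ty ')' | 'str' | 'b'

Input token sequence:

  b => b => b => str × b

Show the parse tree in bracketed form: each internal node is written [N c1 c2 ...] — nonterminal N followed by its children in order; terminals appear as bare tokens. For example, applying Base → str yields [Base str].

[Ty [Pr [Base b]] => [Ty [Pr [Base b]] => [Ty [Pr [Base b]] => [Ty [Pr [Pr [Base str]] × [Base b]]]]]]

Ty
Pr => Ty
Base => Ty
b => Ty
b => Pr => Ty
b => Base => Ty
b => b => Ty
b => b => Pr => Ty
b => b => Base => Ty
b => b => b => Ty
b => b => b => Pr
b => b => b => Pr × Base
b => b => b => Base × Base
b => b => b => str × Base
b => b => b => str × b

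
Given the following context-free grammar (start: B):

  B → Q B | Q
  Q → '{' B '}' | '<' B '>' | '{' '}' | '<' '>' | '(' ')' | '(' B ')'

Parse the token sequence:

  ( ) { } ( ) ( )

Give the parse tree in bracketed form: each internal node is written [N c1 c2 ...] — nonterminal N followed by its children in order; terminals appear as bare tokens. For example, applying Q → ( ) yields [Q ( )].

B
Q B
( ) B
( ) Q B
( ) { } B
( ) { } Q B
( ) { } ( ) B
( ) { } ( ) Q
( ) { } ( ) ( )

[B [Q ( )] [B [Q { }] [B [Q ( )] [B [Q ( )]]]]]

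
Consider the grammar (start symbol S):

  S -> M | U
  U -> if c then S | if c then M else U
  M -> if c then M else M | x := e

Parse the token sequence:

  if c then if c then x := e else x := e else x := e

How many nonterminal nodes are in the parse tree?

[S [M if c then [M if c then [M x := e] else [M x := e]] else [M x := e]]]

6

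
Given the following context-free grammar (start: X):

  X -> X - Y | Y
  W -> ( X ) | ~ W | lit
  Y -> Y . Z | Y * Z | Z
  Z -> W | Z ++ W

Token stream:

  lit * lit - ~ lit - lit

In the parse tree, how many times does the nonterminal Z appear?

[X [X [X [Y [Y [Z [W lit]]] * [Z [W lit]]]] - [Y [Z [W ~ [W lit]]]]] - [Y [Z [W lit]]]]

4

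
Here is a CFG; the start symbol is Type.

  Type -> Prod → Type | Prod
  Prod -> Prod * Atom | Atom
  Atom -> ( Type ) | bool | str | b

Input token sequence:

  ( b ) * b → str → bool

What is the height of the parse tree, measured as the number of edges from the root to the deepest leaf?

[Type [Prod [Prod [Atom ( [Type [Prod [Atom b]]] )]] * [Atom b]] → [Type [Prod [Atom str]] → [Type [Prod [Atom bool]]]]]

7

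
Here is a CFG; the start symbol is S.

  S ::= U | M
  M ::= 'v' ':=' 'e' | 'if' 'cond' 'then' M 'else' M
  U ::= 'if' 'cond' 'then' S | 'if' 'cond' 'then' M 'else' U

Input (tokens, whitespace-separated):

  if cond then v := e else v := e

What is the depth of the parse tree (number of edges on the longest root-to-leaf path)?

3

[S [M if cond then [M v := e] else [M v := e]]]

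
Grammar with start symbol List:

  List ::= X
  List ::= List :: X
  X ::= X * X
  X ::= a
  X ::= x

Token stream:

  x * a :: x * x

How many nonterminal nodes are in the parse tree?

8

[List [List [X [X x] * [X a]]] :: [X [X x] * [X x]]]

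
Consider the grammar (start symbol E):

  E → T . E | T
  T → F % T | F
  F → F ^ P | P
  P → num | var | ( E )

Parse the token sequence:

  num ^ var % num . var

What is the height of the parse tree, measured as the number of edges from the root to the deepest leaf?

[E [T [F [F [P num]] ^ [P var]] % [T [F [P num]]]] . [E [T [F [P var]]]]]

5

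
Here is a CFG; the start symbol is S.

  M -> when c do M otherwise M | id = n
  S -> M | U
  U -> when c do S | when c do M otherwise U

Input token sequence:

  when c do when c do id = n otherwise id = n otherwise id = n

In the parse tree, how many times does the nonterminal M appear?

5

[S [M when c do [M when c do [M id = n] otherwise [M id = n]] otherwise [M id = n]]]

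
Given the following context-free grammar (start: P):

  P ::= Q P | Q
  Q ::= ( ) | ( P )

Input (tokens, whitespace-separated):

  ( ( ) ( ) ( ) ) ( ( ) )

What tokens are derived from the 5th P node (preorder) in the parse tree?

[P [Q ( [P [Q ( )] [P [Q ( )] [P [Q ( )]]]] )] [P [Q ( [P [Q ( )]] )]]]

( ( ) )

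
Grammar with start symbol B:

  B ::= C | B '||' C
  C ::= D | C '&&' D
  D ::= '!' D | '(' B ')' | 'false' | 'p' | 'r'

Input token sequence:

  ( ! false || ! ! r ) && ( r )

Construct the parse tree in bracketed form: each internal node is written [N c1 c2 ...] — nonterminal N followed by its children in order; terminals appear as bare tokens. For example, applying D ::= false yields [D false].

B
C
C && D
D && D
( B ) && D
( B || C ) && D
( C || C ) && D
( D || C ) && D
( ! D || C ) && D
( ! false || C ) && D
( ! false || D ) && D
( ! false || ! D ) && D
( ! false || ! ! D ) && D
( ! false || ! ! r ) && D
( ! false || ! ! r ) && ( B )
( ! false || ! ! r ) && ( C )
( ! false || ! ! r ) && ( D )
( ! false || ! ! r ) && ( r )

[B [C [C [D ( [B [B [C [D ! [D false]]]] || [C [D ! [D ! [D r]]]]] )]] && [D ( [B [C [D r]]] )]]]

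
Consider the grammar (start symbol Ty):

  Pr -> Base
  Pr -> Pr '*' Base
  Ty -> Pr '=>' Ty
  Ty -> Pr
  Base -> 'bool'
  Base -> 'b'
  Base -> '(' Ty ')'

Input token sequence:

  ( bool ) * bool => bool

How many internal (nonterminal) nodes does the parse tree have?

[Ty [Pr [Pr [Base ( [Ty [Pr [Base bool]]] )]] * [Base bool]] => [Ty [Pr [Base bool]]]]

11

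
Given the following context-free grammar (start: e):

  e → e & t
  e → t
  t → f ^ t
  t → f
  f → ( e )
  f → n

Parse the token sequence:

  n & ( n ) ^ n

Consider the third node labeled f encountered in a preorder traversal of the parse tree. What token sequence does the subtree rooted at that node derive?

[e [e [t [f n]]] & [t [f ( [e [t [f n]]] )] ^ [t [f n]]]]

n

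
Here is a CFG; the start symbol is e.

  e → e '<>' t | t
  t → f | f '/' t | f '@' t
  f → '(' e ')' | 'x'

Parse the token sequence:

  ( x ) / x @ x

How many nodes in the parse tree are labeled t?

4

[e [t [f ( [e [t [f x]]] )] / [t [f x] @ [t [f x]]]]]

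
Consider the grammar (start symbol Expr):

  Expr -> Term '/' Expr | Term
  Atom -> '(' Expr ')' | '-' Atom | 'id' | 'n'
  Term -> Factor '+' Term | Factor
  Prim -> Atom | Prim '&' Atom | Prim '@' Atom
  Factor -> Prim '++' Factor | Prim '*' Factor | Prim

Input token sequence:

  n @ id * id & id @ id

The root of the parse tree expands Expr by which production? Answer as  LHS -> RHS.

[Expr [Term [Factor [Prim [Prim [Atom n]] @ [Atom id]] * [Factor [Prim [Prim [Prim [Atom id]] & [Atom id]] @ [Atom id]]]]]]

Expr -> Term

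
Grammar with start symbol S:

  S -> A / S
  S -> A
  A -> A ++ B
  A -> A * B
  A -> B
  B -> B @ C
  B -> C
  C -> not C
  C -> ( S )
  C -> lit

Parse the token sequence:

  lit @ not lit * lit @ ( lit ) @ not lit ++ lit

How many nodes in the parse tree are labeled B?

[S [A [A [A [B [B [C lit]] @ [C not [C lit]]]] * [B [B [B [C lit]] @ [C ( [S [A [B [C lit]]]] )]] @ [C not [C lit]]]] ++ [B [C lit]]]]

7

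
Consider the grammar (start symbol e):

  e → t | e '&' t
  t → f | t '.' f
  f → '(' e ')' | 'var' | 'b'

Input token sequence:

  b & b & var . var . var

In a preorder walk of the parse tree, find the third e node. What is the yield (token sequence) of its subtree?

b

[e [e [e [t [f b]]] & [t [f b]]] & [t [t [t [f var]] . [f var]] . [f var]]]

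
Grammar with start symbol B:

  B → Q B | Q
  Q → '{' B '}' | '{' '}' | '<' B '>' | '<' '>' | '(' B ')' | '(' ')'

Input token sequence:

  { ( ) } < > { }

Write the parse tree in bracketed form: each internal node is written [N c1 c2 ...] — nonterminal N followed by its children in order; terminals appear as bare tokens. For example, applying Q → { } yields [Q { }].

B
Q B
{ B } B
{ Q } B
{ ( ) } B
{ ( ) } Q B
{ ( ) } < > B
{ ( ) } < > Q
{ ( ) } < > { }

[B [Q { [B [Q ( )]] }] [B [Q < >] [B [Q { }]]]]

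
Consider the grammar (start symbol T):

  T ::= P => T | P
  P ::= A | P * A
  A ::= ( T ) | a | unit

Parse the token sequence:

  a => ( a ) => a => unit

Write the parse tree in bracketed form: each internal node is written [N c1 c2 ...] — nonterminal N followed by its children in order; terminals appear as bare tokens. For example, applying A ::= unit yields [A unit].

T
P => T
A => T
a => T
a => P => T
a => A => T
a => ( T ) => T
a => ( P ) => T
a => ( A ) => T
a => ( a ) => T
a => ( a ) => P => T
a => ( a ) => A => T
a => ( a ) => a => T
a => ( a ) => a => P
a => ( a ) => a => A
a => ( a ) => a => unit

[T [P [A a]] => [T [P [A ( [T [P [A a]]] )]] => [T [P [A a]] => [T [P [A unit]]]]]]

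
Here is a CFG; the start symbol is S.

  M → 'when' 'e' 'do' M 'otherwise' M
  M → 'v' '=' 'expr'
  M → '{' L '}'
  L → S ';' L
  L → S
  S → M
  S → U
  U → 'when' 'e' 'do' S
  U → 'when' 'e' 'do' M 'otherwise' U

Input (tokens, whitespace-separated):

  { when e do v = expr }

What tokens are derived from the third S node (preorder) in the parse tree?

v = expr

[S [M { [L [S [U when e do [S [M v = expr]]]]] }]]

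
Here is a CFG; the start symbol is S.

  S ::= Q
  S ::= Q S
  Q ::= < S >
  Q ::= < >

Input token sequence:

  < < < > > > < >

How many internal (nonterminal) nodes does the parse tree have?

8

[S [Q < [S [Q < [S [Q < >]] >]] >] [S [Q < >]]]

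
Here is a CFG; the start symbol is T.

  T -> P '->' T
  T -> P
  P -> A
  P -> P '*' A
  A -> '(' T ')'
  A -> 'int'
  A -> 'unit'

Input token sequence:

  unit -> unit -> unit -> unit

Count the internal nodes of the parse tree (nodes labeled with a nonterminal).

12

[T [P [A unit]] -> [T [P [A unit]] -> [T [P [A unit]] -> [T [P [A unit]]]]]]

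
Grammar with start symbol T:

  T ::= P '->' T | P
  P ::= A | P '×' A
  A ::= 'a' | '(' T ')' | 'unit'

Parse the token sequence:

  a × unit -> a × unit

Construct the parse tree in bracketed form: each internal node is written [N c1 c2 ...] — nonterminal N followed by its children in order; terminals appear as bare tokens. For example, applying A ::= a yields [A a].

T
P -> T
P × A -> T
A × A -> T
a × A -> T
a × unit -> T
a × unit -> P
a × unit -> P × A
a × unit -> A × A
a × unit -> a × A
a × unit -> a × unit

[T [P [P [A a]] × [A unit]] -> [T [P [P [A a]] × [A unit]]]]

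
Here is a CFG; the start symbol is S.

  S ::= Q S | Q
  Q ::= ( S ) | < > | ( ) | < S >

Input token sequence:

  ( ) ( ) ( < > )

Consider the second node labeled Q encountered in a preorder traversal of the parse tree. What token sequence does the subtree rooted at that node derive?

( )

[S [Q ( )] [S [Q ( )] [S [Q ( [S [Q < >]] )]]]]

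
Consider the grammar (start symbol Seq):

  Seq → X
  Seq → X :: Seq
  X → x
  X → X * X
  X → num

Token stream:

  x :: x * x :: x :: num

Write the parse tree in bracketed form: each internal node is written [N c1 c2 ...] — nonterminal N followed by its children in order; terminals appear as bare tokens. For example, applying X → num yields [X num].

Seq
X :: Seq
x :: Seq
x :: X :: Seq
x :: X * X :: Seq
x :: x * X :: Seq
x :: x * x :: Seq
x :: x * x :: X :: Seq
x :: x * x :: x :: Seq
x :: x * x :: x :: X
x :: x * x :: x :: num

[Seq [X x] :: [Seq [X [X x] * [X x]] :: [Seq [X x] :: [Seq [X num]]]]]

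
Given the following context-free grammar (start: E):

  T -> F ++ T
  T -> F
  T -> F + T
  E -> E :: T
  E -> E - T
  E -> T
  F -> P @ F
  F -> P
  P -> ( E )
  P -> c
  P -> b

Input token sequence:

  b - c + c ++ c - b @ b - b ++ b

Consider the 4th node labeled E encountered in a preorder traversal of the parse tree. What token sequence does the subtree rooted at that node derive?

[E [E [E [E [T [F [P b]]]] - [T [F [P c]] + [T [F [P c]] ++ [T [F [P c]]]]]] - [T [F [P b] @ [F [P b]]]]] - [T [F [P b]] ++ [T [F [P b]]]]]

b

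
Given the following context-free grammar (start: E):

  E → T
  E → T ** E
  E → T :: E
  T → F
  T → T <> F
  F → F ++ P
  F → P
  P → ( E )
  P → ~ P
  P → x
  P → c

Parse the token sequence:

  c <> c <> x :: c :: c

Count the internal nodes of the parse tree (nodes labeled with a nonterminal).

18

[E [T [T [T [F [P c]]] <> [F [P c]]] <> [F [P x]]] :: [E [T [F [P c]]] :: [E [T [F [P c]]]]]]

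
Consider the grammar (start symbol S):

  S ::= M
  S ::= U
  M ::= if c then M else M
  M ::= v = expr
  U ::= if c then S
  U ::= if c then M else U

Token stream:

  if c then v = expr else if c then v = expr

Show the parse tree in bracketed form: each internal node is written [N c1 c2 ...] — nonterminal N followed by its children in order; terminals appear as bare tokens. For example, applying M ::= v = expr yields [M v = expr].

S
U
if c then M else U
if c then v = expr else U
if c then v = expr else if c then S
if c then v = expr else if c then M
if c then v = expr else if c then v = expr

[S [U if c then [M v = expr] else [U if c then [S [M v = expr]]]]]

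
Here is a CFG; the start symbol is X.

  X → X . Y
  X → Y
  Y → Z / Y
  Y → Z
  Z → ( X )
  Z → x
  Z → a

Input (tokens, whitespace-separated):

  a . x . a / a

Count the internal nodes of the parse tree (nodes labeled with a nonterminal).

[X [X [X [Y [Z a]]] . [Y [Z x]]] . [Y [Z a] / [Y [Z a]]]]

11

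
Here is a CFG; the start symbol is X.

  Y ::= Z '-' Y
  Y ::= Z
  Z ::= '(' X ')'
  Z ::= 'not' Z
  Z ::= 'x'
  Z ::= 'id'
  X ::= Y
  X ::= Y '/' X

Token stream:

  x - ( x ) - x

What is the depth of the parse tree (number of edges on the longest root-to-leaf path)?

[X [Y [Z x] - [Y [Z ( [X [Y [Z x]]] )] - [Y [Z x]]]]]

7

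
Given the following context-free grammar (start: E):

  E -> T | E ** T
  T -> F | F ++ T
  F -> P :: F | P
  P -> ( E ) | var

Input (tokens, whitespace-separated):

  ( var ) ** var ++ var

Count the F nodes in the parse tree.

4

[E [E [T [F [P ( [E [T [F [P var]]]] )]]]] ** [T [F [P var]] ++ [T [F [P var]]]]]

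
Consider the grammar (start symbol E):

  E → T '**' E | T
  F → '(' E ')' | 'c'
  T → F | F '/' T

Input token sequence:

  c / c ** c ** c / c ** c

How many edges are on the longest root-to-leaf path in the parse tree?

[E [T [F c] / [T [F c]]] ** [E [T [F c]] ** [E [T [F c] / [T [F c]]] ** [E [T [F c]]]]]]

6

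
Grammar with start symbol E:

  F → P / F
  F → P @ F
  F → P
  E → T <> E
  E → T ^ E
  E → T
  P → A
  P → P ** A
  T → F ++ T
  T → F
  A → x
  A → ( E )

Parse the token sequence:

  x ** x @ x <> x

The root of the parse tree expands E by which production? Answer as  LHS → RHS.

E → T <> E

[E [T [F [P [P [A x]] ** [A x]] @ [F [P [A x]]]]] <> [E [T [F [P [A x]]]]]]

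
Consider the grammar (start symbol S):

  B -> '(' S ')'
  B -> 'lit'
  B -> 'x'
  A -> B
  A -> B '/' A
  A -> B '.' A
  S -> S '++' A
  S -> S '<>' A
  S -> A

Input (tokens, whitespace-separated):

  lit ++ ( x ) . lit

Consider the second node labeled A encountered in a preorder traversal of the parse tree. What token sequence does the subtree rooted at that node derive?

[S [S [A [B lit]]] ++ [A [B ( [S [A [B x]]] )] . [A [B lit]]]]

( x ) . lit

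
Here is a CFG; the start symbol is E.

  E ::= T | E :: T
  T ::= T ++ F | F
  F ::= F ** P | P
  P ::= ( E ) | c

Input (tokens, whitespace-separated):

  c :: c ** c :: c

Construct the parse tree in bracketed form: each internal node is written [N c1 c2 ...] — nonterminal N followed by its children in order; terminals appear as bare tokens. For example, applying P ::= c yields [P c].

[E [E [E [T [F [P c]]]] :: [T [F [F [P c]] ** [P c]]]] :: [T [F [P c]]]]

E
E :: T
E :: T :: T
T :: T :: T
F :: T :: T
P :: T :: T
c :: T :: T
c :: F :: T
c :: F ** P :: T
c :: P ** P :: T
c :: c ** P :: T
c :: c ** c :: T
c :: c ** c :: F
c :: c ** c :: P
c :: c ** c :: c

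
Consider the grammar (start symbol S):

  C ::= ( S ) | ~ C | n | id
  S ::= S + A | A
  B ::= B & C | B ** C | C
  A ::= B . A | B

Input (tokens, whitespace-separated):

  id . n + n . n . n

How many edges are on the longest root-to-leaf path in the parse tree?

6

[S [S [A [B [C id]] . [A [B [C n]]]]] + [A [B [C n]] . [A [B [C n]] . [A [B [C n]]]]]]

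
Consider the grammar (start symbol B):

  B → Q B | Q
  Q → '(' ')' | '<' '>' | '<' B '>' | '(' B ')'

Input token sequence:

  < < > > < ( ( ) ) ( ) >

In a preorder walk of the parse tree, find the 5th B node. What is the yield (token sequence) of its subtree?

[B [Q < [B [Q < >]] >] [B [Q < [B [Q ( [B [Q ( )]] )] [B [Q ( )]]] >]]]

( )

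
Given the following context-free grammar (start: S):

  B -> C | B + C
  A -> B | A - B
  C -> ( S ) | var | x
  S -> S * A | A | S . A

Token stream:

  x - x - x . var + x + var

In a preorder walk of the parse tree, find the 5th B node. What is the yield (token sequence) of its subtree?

var + x

[S [S [A [A [A [B [C x]]] - [B [C x]]] - [B [C x]]]] . [A [B [B [B [C var]] + [C x]] + [C var]]]]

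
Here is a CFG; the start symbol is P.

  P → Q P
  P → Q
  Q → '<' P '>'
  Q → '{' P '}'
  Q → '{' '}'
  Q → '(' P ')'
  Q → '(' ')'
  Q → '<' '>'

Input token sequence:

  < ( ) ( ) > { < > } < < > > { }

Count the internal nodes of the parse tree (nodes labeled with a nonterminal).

16

[P [Q < [P [Q ( )] [P [Q ( )]]] >] [P [Q { [P [Q < >]] }] [P [Q < [P [Q < >]] >] [P [Q { }]]]]]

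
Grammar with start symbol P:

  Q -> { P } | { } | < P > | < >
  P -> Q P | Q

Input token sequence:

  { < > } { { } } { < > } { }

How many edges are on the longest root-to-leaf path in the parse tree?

[P [Q { [P [Q < >]] }] [P [Q { [P [Q { }]] }] [P [Q { [P [Q < >]] }] [P [Q { }]]]]]

6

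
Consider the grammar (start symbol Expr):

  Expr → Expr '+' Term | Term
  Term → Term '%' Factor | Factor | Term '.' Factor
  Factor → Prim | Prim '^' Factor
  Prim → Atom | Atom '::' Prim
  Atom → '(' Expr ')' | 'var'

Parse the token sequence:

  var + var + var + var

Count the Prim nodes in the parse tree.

[Expr [Expr [Expr [Expr [Term [Factor [Prim [Atom var]]]]] + [Term [Factor [Prim [Atom var]]]]] + [Term [Factor [Prim [Atom var]]]]] + [Term [Factor [Prim [Atom var]]]]]

4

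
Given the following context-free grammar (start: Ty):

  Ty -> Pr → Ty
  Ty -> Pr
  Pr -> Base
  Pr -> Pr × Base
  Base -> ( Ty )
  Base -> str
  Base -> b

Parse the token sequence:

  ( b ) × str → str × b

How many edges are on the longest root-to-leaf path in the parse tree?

[Ty [Pr [Pr [Base ( [Ty [Pr [Base b]]] )]] × [Base str]] → [Ty [Pr [Pr [Base str]] × [Base b]]]]

7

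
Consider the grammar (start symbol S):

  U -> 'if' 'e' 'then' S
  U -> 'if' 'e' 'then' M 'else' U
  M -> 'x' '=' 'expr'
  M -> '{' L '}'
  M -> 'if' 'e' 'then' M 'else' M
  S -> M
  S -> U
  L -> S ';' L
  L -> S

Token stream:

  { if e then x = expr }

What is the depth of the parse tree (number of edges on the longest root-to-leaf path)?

[S [M { [L [S [U if e then [S [M x = expr]]]]] }]]

7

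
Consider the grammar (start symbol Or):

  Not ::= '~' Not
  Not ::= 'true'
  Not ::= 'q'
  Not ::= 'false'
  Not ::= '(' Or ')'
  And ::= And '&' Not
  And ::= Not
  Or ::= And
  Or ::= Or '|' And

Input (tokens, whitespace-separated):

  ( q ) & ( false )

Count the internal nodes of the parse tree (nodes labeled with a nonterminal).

[Or [And [And [Not ( [Or [And [Not q]]] )]] & [Not ( [Or [And [Not false]]] )]]]

11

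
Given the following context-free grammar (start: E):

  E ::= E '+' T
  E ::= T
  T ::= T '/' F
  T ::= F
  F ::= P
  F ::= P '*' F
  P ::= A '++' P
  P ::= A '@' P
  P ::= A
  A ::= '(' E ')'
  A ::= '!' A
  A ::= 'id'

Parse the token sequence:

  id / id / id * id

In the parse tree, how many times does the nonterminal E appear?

[E [T [T [T [F [P [A id]]]] / [F [P [A id]]]] / [F [P [A id]] * [F [P [A id]]]]]]

1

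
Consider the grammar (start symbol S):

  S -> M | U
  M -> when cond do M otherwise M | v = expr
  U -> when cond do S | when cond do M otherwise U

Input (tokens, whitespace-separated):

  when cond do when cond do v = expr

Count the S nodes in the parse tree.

3

[S [U when cond do [S [U when cond do [S [M v = expr]]]]]]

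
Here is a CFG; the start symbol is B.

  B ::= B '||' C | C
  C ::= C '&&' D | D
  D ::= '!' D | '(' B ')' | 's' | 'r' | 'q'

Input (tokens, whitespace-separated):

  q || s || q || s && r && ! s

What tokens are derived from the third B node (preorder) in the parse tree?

[B [B [B [B [C [D q]]] || [C [D s]]] || [C [D q]]] || [C [C [C [D s]] && [D r]] && [D ! [D s]]]]

q || s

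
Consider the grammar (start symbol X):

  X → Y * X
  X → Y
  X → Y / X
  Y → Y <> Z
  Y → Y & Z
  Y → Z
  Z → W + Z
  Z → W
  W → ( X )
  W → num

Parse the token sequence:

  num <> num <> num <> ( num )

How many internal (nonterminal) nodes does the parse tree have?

[X [Y [Y [Y [Y [Z [W num]]] <> [Z [W num]]] <> [Z [W num]]] <> [Z [W ( [X [Y [Z [W num]]]] )]]]]

17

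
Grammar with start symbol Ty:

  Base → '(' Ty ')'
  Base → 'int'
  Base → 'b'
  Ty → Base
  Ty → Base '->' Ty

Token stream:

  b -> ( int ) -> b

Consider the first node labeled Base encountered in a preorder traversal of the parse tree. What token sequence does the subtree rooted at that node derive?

b

[Ty [Base b] -> [Ty [Base ( [Ty [Base int]] )] -> [Ty [Base b]]]]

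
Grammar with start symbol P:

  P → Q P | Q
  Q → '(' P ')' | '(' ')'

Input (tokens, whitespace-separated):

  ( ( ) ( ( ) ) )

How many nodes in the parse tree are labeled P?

4

[P [Q ( [P [Q ( )] [P [Q ( [P [Q ( )]] )]]] )]]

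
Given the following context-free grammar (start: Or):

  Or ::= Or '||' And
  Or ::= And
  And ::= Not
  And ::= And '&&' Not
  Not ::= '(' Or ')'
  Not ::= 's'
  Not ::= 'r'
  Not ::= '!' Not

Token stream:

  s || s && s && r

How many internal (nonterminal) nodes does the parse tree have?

10

[Or [Or [And [Not s]]] || [And [And [And [Not s]] && [Not s]] && [Not r]]]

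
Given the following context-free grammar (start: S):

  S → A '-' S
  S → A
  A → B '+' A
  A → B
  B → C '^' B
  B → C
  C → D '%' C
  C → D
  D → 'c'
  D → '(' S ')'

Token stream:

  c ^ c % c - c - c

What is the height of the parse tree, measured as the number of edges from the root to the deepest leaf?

[S [A [B [C [D c]] ^ [B [C [D c] % [C [D c]]]]]] - [S [A [B [C [D c]]]] - [S [A [B [C [D c]]]]]]]

7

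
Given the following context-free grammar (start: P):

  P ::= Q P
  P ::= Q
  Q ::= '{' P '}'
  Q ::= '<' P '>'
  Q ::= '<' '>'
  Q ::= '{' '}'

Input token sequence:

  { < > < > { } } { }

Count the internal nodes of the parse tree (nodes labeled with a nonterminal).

[P [Q { [P [Q < >] [P [Q < >] [P [Q { }]]]] }] [P [Q { }]]]

10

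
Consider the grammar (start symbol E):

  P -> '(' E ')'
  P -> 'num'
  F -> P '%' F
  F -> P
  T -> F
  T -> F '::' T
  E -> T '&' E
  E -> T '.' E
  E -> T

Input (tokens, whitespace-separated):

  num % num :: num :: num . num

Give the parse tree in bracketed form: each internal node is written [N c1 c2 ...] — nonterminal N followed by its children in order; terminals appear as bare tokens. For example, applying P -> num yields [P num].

E
T . E
F :: T . E
P % F :: T . E
num % F :: T . E
num % P :: T . E
num % num :: T . E
num % num :: F :: T . E
num % num :: P :: T . E
num % num :: num :: T . E
num % num :: num :: F . E
num % num :: num :: P . E
num % num :: num :: num . E
num % num :: num :: num . T
num % num :: num :: num . F
num % num :: num :: num . P
num % num :: num :: num . num

[E [T [F [P num] % [F [P num]]] :: [T [F [P num]] :: [T [F [P num]]]]] . [E [T [F [P num]]]]]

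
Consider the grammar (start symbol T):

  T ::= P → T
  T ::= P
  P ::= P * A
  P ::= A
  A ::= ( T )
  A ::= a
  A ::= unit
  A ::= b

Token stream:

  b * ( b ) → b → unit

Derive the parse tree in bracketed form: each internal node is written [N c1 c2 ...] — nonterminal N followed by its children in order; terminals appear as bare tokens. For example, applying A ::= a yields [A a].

[T [P [P [A b]] * [A ( [T [P [A b]]] )]] → [T [P [A b]] → [T [P [A unit]]]]]

T
P → T
P * A → T
A * A → T
b * A → T
b * ( T ) → T
b * ( P ) → T
b * ( A ) → T
b * ( b ) → T
b * ( b ) → P → T
b * ( b ) → A → T
b * ( b ) → b → T
b * ( b ) → b → P
b * ( b ) → b → A
b * ( b ) → b → unit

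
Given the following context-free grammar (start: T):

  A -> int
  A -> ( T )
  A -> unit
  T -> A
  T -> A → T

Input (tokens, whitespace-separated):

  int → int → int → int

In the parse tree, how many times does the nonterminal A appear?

4

[T [A int] → [T [A int] → [T [A int] → [T [A int]]]]]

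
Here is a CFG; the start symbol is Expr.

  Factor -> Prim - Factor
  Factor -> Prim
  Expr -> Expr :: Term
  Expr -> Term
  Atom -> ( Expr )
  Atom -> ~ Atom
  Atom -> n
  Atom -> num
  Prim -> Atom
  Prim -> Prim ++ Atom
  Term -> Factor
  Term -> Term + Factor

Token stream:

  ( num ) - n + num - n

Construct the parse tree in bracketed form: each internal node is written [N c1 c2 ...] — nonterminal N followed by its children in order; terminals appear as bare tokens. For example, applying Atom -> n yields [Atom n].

Expr
Term
Term + Factor
Factor + Factor
Prim - Factor + Factor
Atom - Factor + Factor
( Expr ) - Factor + Factor
( Term ) - Factor + Factor
( Factor ) - Factor + Factor
( Prim ) - Factor + Factor
( Atom ) - Factor + Factor
( num ) - Factor + Factor
( num ) - Prim + Factor
( num ) - Atom + Factor
( num ) - n + Factor
( num ) - n + Prim - Factor
( num ) - n + Atom - Factor
( num ) - n + num - Factor
( num ) - n + num - Prim
( num ) - n + num - Atom
( num ) - n + num - n

[Expr [Term [Term [Factor [Prim [Atom ( [Expr [Term [Factor [Prim [Atom num]]]]] )]] - [Factor [Prim [Atom n]]]]] + [Factor [Prim [Atom num]] - [Factor [Prim [Atom n]]]]]]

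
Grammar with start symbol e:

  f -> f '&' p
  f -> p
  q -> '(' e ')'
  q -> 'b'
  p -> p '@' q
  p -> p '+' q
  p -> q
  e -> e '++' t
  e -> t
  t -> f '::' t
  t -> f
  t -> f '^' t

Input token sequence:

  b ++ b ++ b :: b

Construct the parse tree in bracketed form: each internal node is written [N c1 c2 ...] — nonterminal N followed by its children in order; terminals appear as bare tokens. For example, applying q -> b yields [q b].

[e [e [e [t [f [p [q b]]]]] ++ [t [f [p [q b]]]]] ++ [t [f [p [q b]]] :: [t [f [p [q b]]]]]]

e
e ++ t
e ++ t ++ t
t ++ t ++ t
f ++ t ++ t
p ++ t ++ t
q ++ t ++ t
b ++ t ++ t
b ++ f ++ t
b ++ p ++ t
b ++ q ++ t
b ++ b ++ t
b ++ b ++ f :: t
b ++ b ++ p :: t
b ++ b ++ q :: t
b ++ b ++ b :: t
b ++ b ++ b :: f
b ++ b ++ b :: p
b ++ b ++ b :: q
b ++ b ++ b :: b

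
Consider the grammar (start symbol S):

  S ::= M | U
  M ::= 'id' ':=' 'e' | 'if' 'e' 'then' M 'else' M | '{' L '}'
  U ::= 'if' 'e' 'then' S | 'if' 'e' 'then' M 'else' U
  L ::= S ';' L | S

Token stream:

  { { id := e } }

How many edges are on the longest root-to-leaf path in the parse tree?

[S [M { [L [S [M { [L [S [M id := e]]] }]]] }]]

8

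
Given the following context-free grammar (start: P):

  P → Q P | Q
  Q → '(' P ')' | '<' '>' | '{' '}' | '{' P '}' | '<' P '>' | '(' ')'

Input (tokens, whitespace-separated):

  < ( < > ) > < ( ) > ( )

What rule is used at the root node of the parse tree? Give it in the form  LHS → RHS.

P → Q P

[P [Q < [P [Q ( [P [Q < >]] )]] >] [P [Q < [P [Q ( )]] >] [P [Q ( )]]]]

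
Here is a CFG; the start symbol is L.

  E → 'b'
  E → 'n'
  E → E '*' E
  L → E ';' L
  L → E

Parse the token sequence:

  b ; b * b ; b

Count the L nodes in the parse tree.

[L [E b] ; [L [E [E b] * [E b]] ; [L [E b]]]]

3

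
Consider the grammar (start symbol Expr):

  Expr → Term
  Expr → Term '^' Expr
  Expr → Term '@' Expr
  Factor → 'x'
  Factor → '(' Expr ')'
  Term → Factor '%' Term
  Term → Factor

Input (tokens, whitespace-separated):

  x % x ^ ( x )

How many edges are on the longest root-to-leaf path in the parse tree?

[Expr [Term [Factor x] % [Term [Factor x]]] ^ [Expr [Term [Factor ( [Expr [Term [Factor x]]] )]]]]

7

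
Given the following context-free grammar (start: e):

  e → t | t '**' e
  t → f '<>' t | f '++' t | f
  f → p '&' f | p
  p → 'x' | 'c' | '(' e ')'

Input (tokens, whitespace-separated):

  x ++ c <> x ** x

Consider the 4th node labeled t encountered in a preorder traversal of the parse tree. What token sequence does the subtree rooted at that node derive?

x

[e [t [f [p x]] ++ [t [f [p c]] <> [t [f [p x]]]]] ** [e [t [f [p x]]]]]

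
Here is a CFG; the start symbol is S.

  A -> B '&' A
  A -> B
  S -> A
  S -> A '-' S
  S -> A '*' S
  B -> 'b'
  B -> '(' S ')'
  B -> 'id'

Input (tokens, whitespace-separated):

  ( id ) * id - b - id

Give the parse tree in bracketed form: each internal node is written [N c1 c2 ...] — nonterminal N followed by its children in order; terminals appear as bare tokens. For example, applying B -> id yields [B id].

[S [A [B ( [S [A [B id]]] )]] * [S [A [B id]] - [S [A [B b]] - [S [A [B id]]]]]]

S
A * S
B * S
( S ) * S
( A ) * S
( B ) * S
( id ) * S
( id ) * A - S
( id ) * B - S
( id ) * id - S
( id ) * id - A - S
( id ) * id - B - S
( id ) * id - b - S
( id ) * id - b - A
( id ) * id - b - B
( id ) * id - b - id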